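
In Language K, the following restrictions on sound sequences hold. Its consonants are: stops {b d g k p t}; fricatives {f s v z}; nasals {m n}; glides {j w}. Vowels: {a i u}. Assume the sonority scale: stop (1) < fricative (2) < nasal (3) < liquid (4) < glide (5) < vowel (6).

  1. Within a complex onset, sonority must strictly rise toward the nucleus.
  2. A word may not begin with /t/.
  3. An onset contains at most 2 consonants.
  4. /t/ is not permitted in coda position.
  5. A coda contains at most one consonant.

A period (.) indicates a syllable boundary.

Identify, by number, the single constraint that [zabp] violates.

5

[zabp]: syllable 1 coda /bp/ has 2 consonants (> 1).
This is a violation of constraint 5: "A coda contains at most one consonant."
The remaining constraints (1, 2, 3, 4) are satisfied.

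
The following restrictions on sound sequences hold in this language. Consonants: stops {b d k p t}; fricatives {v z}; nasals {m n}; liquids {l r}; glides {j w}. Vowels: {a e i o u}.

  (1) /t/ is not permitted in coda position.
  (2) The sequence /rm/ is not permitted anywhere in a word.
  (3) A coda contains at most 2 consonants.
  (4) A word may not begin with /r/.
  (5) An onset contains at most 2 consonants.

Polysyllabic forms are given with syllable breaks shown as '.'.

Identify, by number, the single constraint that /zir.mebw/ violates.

/zir.mebw/: contains banned sequence /rm/.
This is a violation of constraint 2: "The sequence /rm/ is not permitted anywhere in a word."
The remaining constraints (1, 3, 4, 5) are satisfied.

2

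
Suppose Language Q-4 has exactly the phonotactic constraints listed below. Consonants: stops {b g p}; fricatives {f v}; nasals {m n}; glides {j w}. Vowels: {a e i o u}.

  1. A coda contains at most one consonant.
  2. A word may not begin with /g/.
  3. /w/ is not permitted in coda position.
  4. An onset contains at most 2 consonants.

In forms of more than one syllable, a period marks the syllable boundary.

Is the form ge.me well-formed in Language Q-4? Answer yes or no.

no

ge.me — violates constraint 2: word begins with /g/ → ill-formed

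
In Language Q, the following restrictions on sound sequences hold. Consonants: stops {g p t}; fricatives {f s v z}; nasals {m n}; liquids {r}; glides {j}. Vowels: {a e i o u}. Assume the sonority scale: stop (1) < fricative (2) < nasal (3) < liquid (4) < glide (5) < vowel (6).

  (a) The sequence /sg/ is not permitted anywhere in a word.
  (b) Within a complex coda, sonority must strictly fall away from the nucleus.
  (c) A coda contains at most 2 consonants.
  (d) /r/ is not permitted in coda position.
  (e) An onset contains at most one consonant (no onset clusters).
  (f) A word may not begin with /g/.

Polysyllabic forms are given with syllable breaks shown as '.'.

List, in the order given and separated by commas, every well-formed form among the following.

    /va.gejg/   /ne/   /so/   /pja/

/va.gejg/ — σ1 onset /v/, coda /∅/ ok; σ2 onset /g/, coda /jg/ (5→1 falls) ok → well-formed
/ne/ — σ1 onset /n/, coda /∅/ ok → well-formed
/so/ — σ1 onset /s/, coda /∅/ ok → well-formed
/pja/ — violates constraint (e): syllable 1 onset /pj/ has 2 consonants (> 1) → ill-formed

/va.gejg/, /ne/, /so/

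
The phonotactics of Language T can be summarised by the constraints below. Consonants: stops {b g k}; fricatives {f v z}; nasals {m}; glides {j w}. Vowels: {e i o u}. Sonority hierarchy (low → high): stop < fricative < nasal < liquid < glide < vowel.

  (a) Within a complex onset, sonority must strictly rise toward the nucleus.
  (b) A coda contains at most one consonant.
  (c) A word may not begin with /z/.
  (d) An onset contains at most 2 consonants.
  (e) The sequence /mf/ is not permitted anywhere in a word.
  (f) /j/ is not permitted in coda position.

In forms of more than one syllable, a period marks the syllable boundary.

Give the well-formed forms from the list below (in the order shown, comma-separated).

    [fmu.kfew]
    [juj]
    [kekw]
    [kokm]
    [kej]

[fmu.kfew]

[fmu.kfew] — σ1 onset /fm/ (2→3 rises), coda /∅/ ok; σ2 onset /kf/ (1→2 rises), coda /w/ ok → well-formed
[juj] — violates constraint (f): syllable 1 coda contains /j/ → ill-formed
[kekw] — violates constraint (b): syllable 1 coda /kw/ has 2 consonants (> 1) → ill-formed
[kokm] — violates constraint (b): syllable 1 coda /km/ has 2 consonants (> 1) → ill-formed
[kej] — violates constraint (f): syllable 1 coda contains /j/ → ill-formed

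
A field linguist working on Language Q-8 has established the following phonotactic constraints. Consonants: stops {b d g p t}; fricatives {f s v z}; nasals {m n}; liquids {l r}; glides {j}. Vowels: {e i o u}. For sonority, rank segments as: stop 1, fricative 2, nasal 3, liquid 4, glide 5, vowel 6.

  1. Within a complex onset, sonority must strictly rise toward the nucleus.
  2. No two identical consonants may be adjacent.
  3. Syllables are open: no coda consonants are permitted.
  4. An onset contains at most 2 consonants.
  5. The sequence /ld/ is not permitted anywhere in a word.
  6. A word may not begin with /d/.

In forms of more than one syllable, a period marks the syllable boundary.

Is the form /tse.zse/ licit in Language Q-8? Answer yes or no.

no

/tse.zse/ — violates constraint 1: syllable 2 onset /zs/: /z/ (fricative, 2) → /s/ (fricative, 2) does not rise → illicit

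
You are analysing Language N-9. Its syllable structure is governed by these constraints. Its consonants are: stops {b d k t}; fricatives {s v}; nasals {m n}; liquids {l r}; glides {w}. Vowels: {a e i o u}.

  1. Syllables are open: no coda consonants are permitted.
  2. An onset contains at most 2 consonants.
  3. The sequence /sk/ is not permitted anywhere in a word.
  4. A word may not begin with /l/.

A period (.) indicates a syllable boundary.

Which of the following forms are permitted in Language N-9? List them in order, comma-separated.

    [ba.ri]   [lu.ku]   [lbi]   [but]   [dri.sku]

[ba.ri] — σ1 onset /b/, coda /∅/ ok; σ2 onset /r/, coda /∅/ ok → permitted
[lu.ku] — violates constraint 4: word begins with /l/ → not permitted
[lbi] — violates constraint 4: word begins with /l/ → not permitted
[but] — violates constraint 1: syllable 1 coda /t/ has 1 consonant (> 0) → not permitted
[dri.sku] — violates constraint 3: contains banned sequence /sk/ → not permitted

[ba.ri]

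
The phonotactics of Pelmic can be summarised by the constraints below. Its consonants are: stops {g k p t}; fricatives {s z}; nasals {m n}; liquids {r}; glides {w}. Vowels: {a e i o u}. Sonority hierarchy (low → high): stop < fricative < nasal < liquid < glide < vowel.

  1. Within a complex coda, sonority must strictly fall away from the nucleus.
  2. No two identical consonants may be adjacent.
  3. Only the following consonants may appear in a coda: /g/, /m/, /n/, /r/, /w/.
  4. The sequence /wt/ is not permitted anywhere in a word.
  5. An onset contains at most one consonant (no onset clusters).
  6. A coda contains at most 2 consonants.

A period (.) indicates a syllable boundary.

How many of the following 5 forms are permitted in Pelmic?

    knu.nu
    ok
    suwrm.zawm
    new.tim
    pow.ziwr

knu.nu — violates constraint 5: syllable 1 onset /kn/ has 2 consonants (> 1) → not permitted
ok — violates constraint 3: syllable 1 coda contains /k/, which is not a licensed coda consonant → not permitted
suwrm.zawm — violates constraint 6: syllable 1 coda /wrm/ has 3 consonants (> 2) → not permitted
new.tim — violates constraint 4: contains banned sequence /wt/ → not permitted
pow.ziwr — σ1 onset /p/, coda /w/ ok; σ2 onset /z/, coda /wr/ (5→4 falls) ok → permitted
Permitted: pow.ziwr → 1.

1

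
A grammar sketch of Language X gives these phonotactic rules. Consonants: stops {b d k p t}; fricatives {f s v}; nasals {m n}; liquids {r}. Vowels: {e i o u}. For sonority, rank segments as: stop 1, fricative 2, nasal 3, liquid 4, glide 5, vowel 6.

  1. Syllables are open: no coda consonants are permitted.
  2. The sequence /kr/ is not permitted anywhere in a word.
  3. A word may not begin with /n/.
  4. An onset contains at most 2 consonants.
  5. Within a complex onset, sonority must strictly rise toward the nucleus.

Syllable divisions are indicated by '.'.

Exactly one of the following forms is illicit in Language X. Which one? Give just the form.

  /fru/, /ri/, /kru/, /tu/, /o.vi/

/fru/ — σ1 onset /fr/ (2→4 rises), coda /∅/ ok → licit
/ri/ — σ1 onset /r/, coda /∅/ ok → licit
/kru/ — violates constraint 2: contains banned sequence /kr/ → illicit
/tu/ — σ1 onset /t/, coda /∅/ ok → licit
/o.vi/ — σ1 onset /∅/, coda /∅/ ok; σ2 onset /v/, coda /∅/ ok → licit

/kru/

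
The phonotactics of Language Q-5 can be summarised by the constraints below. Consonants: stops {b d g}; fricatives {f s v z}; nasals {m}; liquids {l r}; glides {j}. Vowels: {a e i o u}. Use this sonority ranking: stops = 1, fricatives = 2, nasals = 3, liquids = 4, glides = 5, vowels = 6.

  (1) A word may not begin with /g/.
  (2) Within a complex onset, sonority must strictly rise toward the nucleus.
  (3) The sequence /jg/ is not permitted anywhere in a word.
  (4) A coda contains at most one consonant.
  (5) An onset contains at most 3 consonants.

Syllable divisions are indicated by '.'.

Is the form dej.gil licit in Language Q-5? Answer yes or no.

no

dej.gil — violates constraint 3: contains banned sequence /jg/ → illicit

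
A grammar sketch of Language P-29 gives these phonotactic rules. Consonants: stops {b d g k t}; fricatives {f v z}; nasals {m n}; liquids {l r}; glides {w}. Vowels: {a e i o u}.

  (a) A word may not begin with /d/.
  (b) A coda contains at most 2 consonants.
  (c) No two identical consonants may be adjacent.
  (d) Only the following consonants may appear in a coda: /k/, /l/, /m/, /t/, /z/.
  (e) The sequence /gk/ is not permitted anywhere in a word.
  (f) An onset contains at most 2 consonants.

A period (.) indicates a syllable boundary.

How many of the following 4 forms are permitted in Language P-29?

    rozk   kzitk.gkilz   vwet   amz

3

rozk — σ1 onset /r/, coda /zk/ (2C) ok → permitted
kzitk.gkilz — violates constraint (e): contains banned sequence /gk/ → not permitted
vwet — σ1 onset /vw/ (2C), coda /t/ ok → permitted
amz — σ1 onset /∅/, coda /mz/ (2C) ok → permitted
Permitted: rozk, vwet, amz → 3.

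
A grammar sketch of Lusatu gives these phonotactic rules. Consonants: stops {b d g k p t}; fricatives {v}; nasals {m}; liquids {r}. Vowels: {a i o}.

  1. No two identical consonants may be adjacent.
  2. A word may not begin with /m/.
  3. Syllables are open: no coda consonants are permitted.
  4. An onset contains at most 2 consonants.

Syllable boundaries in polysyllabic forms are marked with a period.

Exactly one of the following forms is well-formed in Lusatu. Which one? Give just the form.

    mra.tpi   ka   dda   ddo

ka

mra.tpi — violates constraint 2: word begins with /m/ → ill-formed
ka — σ1 onset /k/, coda /∅/ ok → well-formed
dda — violates constraint 1: adjacent identical consonants /dd/ → ill-formed
ddo — violates constraint 1: adjacent identical consonants /dd/ → ill-formed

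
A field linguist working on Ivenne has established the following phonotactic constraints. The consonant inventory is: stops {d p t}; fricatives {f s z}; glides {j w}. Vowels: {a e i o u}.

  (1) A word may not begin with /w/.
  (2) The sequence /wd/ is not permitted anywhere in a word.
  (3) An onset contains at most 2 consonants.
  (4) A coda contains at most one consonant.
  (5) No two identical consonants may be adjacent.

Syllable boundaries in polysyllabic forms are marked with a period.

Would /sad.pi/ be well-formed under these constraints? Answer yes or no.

/sad.pi/ — σ1 onset /s/, coda /d/ ok; σ2 onset /p/, coda /∅/ ok → well-formed

yes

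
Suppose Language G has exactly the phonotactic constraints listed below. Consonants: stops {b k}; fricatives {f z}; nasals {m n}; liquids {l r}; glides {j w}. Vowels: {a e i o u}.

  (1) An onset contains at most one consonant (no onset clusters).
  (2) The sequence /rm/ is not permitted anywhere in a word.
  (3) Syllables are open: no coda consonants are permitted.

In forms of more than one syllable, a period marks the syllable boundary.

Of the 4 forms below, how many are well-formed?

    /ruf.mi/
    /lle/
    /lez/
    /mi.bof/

/ruf.mi/ — violates constraint 3: syllable 1 coda /f/ has 1 consonant (> 0) → ill-formed
/lle/ — violates constraint 1: syllable 1 onset /ll/ has 2 consonants (> 1) → ill-formed
/lez/ — violates constraint 3: syllable 1 coda /z/ has 1 consonant (> 0) → ill-formed
/mi.bof/ — violates constraint 3: syllable 2 coda /f/ has 1 consonant (> 0) → ill-formed
No form is well-formed → 0.

0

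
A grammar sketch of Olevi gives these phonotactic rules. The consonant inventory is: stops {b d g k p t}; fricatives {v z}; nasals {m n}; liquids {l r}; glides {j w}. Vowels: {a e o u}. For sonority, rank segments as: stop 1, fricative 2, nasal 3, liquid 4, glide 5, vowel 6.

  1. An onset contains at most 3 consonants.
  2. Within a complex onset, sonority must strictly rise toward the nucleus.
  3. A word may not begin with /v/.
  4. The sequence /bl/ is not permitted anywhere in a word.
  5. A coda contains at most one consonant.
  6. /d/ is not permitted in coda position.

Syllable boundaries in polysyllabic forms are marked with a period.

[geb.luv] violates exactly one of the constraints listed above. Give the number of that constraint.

[geb.luv]: contains banned sequence /bl/.
This is a violation of constraint 4: "The sequence /bl/ is not permitted anywhere in a word."
The remaining constraints (1, 2, 3, 5, 6) are satisfied.

4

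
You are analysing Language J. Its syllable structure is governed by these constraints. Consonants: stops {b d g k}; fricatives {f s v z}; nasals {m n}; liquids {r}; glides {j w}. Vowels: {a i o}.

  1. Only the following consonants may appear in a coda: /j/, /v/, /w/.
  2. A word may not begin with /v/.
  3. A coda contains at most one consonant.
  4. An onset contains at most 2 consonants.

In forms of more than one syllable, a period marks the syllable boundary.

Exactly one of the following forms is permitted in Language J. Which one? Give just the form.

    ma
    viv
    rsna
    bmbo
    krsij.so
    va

ma — σ1 onset /m/, coda /∅/ ok → permitted
viv — violates constraint 2: word begins with /v/ → not permitted
rsna — violates constraint 4: syllable 1 onset /rsn/ has 3 consonants (> 2) → not permitted
bmbo — violates constraint 4: syllable 1 onset /bmb/ has 3 consonants (> 2) → not permitted
krsij.so — violates constraint 4: syllable 1 onset /krs/ has 3 consonants (> 2) → not permitted
va — violates constraint 2: word begins with /v/ → not permitted

ma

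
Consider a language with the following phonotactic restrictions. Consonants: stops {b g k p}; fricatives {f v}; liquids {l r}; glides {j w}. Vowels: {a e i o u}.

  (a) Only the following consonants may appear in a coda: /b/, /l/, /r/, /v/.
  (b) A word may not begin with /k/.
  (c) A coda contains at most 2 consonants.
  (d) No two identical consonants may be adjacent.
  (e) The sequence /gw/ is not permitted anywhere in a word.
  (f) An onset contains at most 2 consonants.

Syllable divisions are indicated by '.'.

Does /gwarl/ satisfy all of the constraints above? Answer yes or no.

/gwarl/ — violates constraint (e): contains banned sequence /gw/ → phonotactically illegal

no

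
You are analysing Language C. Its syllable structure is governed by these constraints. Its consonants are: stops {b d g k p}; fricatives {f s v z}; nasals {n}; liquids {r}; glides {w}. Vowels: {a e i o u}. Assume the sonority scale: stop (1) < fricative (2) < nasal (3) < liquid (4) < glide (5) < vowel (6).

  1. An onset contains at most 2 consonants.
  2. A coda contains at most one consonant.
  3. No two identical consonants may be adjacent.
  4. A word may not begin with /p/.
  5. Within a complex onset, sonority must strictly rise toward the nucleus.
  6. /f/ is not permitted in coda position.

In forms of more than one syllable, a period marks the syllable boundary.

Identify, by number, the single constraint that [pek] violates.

[pek]: word begins with /p/.
This is a violation of constraint 4: "A word may not begin with /p/."
The remaining constraints (1, 2, 3, 5, 6) are satisfied.

4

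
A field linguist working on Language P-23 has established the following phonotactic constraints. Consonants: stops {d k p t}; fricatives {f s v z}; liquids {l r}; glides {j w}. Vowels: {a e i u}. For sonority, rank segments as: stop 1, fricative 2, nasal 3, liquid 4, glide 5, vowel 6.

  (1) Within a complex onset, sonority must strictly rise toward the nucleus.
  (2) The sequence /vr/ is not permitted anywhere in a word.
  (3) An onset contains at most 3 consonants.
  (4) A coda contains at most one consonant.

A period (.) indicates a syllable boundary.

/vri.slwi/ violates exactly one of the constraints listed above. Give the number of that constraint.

/vri.slwi/: contains banned sequence /vr/.
This is a violation of constraint 2: "The sequence /vr/ is not permitted anywhere in a word."
The remaining constraints (1, 3, 4) are satisfied.

2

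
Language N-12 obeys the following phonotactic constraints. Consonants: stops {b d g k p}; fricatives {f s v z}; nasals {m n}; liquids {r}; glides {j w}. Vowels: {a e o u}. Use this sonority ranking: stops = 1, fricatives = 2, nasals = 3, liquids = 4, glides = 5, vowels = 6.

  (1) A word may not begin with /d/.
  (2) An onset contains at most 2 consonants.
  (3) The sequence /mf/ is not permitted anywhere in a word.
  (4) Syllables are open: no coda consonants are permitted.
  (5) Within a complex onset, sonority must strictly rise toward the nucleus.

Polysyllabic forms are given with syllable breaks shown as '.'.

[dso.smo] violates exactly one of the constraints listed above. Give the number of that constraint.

[dso.smo]: word begins with /d/.
This is a violation of constraint 1: "A word may not begin with /d/."
The remaining constraints (2, 3, 4, 5) are satisfied.

1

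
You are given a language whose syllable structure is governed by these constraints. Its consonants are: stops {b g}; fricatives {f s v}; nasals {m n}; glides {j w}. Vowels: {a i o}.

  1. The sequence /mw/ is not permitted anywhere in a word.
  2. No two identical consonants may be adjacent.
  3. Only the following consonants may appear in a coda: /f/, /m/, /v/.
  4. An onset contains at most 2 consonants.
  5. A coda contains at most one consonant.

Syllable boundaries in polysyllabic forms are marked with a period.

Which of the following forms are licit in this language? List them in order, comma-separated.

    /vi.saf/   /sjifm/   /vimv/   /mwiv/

/vi.saf/ — σ1 onset /v/, coda /∅/ ok; σ2 onset /s/, coda /f/ ok → licit
/sjifm/ — violates constraint 5: syllable 1 coda /fm/ has 2 consonants (> 1) → illicit
/vimv/ — violates constraint 5: syllable 1 coda /mv/ has 2 consonants (> 1) → illicit
/mwiv/ — violates constraint 1: contains banned sequence /mw/ → illicit

/vi.saf/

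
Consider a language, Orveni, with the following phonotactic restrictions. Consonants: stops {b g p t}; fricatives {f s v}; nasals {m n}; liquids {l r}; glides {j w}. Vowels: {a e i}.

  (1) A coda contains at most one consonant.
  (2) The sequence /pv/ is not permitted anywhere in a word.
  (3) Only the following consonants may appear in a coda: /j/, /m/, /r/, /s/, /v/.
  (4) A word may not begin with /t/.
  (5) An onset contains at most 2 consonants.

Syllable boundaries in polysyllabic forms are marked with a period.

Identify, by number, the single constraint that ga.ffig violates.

ga.ffig: syllable 2 coda contains /g/, which is not a licensed coda consonant.
This is a violation of constraint 3: "Only the following consonants may appear in a coda: /j/, /m/, /r/, /s/, /v/."
The remaining constraints (1, 2, 4, 5) are satisfied.

3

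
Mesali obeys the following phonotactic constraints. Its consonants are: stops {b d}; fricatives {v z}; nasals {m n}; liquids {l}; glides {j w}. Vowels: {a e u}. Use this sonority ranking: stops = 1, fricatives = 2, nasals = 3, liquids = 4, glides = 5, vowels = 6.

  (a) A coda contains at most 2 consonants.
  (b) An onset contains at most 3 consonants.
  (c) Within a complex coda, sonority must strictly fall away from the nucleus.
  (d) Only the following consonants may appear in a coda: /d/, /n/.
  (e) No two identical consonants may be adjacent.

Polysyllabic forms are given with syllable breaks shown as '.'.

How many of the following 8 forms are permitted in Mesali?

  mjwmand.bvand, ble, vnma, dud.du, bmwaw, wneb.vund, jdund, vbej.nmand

mjwmand.bvand — violates constraint (b): syllable 1 onset /mjwm/ has 4 consonants (> 3) → not permitted
ble — σ1 onset /bl/ (2C), coda /∅/ ok → permitted
vnma — σ1 onset /vnm/ (3C), coda /∅/ ok → permitted
dud.du — violates constraint (e): adjacent identical consonants /dd/ → not permitted
bmwaw — violates constraint (d): syllable 1 coda contains /w/, which is not a licensed coda consonant → not permitted
wneb.vund — violates constraint (d): syllable 1 coda contains /b/, which is not a licensed coda consonant → not permitted
jdund — σ1 onset /jd/ (2C), coda /nd/ (3→1 falls) ok → permitted
vbej.nmand — violates constraint (d): syllable 1 coda contains /j/, which is not a licensed coda consonant → not permitted
Permitted: ble, vnma, jdund → 3.

3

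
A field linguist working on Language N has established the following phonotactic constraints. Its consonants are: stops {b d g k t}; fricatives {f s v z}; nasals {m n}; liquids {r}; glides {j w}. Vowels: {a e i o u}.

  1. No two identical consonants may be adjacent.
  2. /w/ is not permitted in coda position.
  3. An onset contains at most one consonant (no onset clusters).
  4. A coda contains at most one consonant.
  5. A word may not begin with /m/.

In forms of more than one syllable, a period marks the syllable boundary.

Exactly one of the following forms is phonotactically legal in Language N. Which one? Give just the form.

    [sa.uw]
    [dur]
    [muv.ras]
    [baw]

[sa.uw] — violates constraint 2: syllable 2 coda contains /w/ → phonotactically illegal
[dur] — σ1 onset /d/, coda /r/ ok → phonotactically legal
[muv.ras] — violates constraint 5: word begins with /m/ → phonotactically illegal
[baw] — violates constraint 2: syllable 1 coda contains /w/ → phonotactically illegal

[dur]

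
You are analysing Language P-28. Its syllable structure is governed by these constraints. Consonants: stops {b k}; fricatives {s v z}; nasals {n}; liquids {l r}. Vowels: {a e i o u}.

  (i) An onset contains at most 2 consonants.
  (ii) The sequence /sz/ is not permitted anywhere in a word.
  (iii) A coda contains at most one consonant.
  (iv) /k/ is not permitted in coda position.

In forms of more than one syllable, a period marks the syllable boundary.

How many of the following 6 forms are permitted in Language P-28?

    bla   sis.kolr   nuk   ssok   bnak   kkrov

1

bla — σ1 onset /bl/ (2C), coda /∅/ ok → permitted
sis.kolr — violates constraint (iii): syllable 2 coda /lr/ has 2 consonants (> 1) → not permitted
nuk — violates constraint (iv): syllable 1 coda contains /k/ → not permitted
ssok — violates constraint (iv): syllable 1 coda contains /k/ → not permitted
bnak — violates constraint (iv): syllable 1 coda contains /k/ → not permitted
kkrov — violates constraint (i): syllable 1 onset /kkr/ has 3 consonants (> 2) → not permitted
Permitted: bla → 1.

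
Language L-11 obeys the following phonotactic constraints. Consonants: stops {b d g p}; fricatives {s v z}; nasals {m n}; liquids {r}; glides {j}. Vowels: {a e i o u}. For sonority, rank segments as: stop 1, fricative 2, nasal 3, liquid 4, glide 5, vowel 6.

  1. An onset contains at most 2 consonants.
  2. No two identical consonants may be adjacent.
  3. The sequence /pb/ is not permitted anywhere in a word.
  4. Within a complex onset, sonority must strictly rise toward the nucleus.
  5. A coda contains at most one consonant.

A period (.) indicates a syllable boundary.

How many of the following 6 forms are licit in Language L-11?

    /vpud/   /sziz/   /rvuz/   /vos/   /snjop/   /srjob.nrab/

1

/vpud/ — violates constraint 4: syllable 1 onset /vp/: /v/ (fricative, 2) → /p/ (stop, 1) does not rise → illicit
/sziz/ — violates constraint 4: syllable 1 onset /sz/: /s/ (fricative, 2) → /z/ (fricative, 2) does not rise → illicit
/rvuz/ — violates constraint 4: syllable 1 onset /rv/: /r/ (liquid, 4) → /v/ (fricative, 2) does not rise → illicit
/vos/ — σ1 onset /v/, coda /s/ ok → licit
/snjop/ — violates constraint 1: syllable 1 onset /snj/ has 3 consonants (> 2) → illicit
/srjob.nrab/ — violates constraint 1: syllable 1 onset /srj/ has 3 consonants (> 2) → illicit
Licit: /vos/ → 1.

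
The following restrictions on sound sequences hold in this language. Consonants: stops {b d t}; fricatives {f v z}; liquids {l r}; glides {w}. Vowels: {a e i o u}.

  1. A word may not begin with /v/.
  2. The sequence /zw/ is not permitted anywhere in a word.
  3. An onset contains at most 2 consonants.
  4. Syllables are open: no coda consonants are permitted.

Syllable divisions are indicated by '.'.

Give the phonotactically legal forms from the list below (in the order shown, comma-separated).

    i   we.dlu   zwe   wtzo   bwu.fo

i, we.dlu, bwu.fo

i — σ1 onset /∅/, coda /∅/ ok → phonotactically legal
we.dlu — σ1 onset /w/, coda /∅/ ok; σ2 onset /dl/ (2C), coda /∅/ ok → phonotactically legal
zwe — violates constraint 2: contains banned sequence /zw/ → phonotactically illegal
wtzo — violates constraint 3: syllable 1 onset /wtz/ has 3 consonants (> 2) → phonotactically illegal
bwu.fo — σ1 onset /bw/ (2C), coda /∅/ ok; σ2 onset /f/, coda /∅/ ok → phonotactically legal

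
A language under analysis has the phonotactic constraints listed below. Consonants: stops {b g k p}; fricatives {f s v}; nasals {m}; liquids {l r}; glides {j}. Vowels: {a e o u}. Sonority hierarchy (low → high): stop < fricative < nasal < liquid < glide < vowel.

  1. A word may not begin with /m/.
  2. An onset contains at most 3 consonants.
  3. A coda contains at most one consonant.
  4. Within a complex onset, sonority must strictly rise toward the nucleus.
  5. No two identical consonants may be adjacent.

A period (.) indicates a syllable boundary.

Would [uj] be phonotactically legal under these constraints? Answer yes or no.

[uj] — σ1 onset /∅/, coda /j/ ok → phonotactically legal

yes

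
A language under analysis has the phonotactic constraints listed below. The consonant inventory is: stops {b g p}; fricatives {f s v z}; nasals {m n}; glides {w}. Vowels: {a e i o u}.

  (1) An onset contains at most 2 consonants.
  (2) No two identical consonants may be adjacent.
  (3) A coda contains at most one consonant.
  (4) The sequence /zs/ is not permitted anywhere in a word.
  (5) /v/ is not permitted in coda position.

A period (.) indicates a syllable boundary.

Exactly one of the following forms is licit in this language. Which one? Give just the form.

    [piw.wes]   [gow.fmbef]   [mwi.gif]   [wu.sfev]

[mwi.gif]

[piw.wes] — violates constraint 2: adjacent identical consonants /ww/ → illicit
[gow.fmbef] — violates constraint 1: syllable 2 onset /fmb/ has 3 consonants (> 2) → illicit
[mwi.gif] — σ1 onset /mw/ (2C), coda /∅/ ok; σ2 onset /g/, coda /f/ ok → licit
[wu.sfev] — violates constraint 5: syllable 2 coda contains /v/ → illicit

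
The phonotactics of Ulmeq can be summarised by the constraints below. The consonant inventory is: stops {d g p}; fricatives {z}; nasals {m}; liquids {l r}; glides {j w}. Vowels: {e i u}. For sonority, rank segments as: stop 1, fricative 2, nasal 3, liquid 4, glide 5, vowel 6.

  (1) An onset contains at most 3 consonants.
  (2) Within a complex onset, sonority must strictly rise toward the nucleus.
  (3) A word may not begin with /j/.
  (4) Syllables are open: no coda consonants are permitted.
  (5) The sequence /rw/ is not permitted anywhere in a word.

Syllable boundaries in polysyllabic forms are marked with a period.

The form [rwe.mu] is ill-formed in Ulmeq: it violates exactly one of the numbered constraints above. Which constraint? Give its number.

[rwe.mu]: contains banned sequence /rw/.
This is a violation of constraint 5: "The sequence /rw/ is not permitted anywhere in a word."
The remaining constraints (1, 2, 3, 4) are satisfied.

5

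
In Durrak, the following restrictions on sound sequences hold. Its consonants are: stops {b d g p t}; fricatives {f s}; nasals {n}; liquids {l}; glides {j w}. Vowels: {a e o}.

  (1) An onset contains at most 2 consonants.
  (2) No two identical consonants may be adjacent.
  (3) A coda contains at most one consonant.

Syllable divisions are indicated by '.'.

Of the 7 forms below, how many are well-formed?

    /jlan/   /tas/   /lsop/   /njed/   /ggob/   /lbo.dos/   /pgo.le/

6

/jlan/ — σ1 onset /jl/ (2C), coda /n/ ok → well-formed
/tas/ — σ1 onset /t/, coda /s/ ok → well-formed
/lsop/ — σ1 onset /ls/ (2C), coda /p/ ok → well-formed
/njed/ — σ1 onset /nj/ (2C), coda /d/ ok → well-formed
/ggob/ — violates constraint 2: adjacent identical consonants /gg/ → ill-formed
/lbo.dos/ — σ1 onset /lb/ (2C), coda /∅/ ok; σ2 onset /d/, coda /s/ ok → well-formed
/pgo.le/ — σ1 onset /pg/ (2C), coda /∅/ ok; σ2 onset /l/, coda /∅/ ok → well-formed
Well-formed: /jlan/, /tas/, /lsop/, /njed/, /lbo.dos/, /pgo.le/ → 6.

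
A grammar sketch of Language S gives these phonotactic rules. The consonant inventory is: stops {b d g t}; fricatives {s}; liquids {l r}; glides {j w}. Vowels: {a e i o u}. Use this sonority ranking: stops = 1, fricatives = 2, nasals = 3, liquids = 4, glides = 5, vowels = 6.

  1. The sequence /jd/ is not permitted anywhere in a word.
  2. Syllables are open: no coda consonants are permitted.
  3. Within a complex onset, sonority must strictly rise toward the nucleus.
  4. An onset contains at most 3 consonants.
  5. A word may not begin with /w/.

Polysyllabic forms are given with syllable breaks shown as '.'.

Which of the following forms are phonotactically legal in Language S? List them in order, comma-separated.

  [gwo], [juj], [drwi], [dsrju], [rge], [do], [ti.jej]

[gwo], [drwi], [do]

[gwo] — σ1 onset /gw/ (1→5 rises), coda /∅/ ok → phonotactically legal
[juj] — violates constraint 2: syllable 1 coda /j/ has 1 consonant (> 0) → phonotactically illegal
[drwi] — σ1 onset /drw/ (1→4→5 rises), coda /∅/ ok → phonotactically legal
[dsrju] — violates constraint 4: syllable 1 onset /dsrj/ has 4 consonants (> 3) → phonotactically illegal
[rge] — violates constraint 3: syllable 1 onset /rg/: /r/ (liquid, 4) → /g/ (stop, 1) does not rise → phonotactically illegal
[do] — σ1 onset /d/, coda /∅/ ok → phonotactically legal
[ti.jej] — violates constraint 2: syllable 2 coda /j/ has 1 consonant (> 0) → phonotactically illegal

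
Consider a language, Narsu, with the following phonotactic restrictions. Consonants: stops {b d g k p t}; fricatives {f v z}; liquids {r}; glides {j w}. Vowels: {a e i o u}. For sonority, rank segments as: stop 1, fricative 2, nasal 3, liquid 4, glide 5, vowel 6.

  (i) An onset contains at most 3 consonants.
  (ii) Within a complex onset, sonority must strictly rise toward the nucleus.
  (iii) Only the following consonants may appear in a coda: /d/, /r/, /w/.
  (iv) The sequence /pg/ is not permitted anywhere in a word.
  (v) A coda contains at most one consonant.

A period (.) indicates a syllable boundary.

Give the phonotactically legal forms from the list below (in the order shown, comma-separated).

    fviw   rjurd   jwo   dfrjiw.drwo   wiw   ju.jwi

wiw

fviw — violates constraint (ii): syllable 1 onset /fv/: /f/ (fricative, 2) → /v/ (fricative, 2) does not rise → phonotactically illegal
rjurd — violates constraint (v): syllable 1 coda /rd/ has 2 consonants (> 1) → phonotactically illegal
jwo — violates constraint (ii): syllable 1 onset /jw/: /j/ (glide, 5) → /w/ (glide, 5) does not rise → phonotactically illegal
dfrjiw.drwo — violates constraint (i): syllable 1 onset /dfrj/ has 4 consonants (> 3) → phonotactically illegal
wiw — σ1 onset /w/, coda /w/ ok → phonotactically legal
ju.jwi — violates constraint (ii): syllable 2 onset /jw/: /j/ (glide, 5) → /w/ (glide, 5) does not rise → phonotactically illegal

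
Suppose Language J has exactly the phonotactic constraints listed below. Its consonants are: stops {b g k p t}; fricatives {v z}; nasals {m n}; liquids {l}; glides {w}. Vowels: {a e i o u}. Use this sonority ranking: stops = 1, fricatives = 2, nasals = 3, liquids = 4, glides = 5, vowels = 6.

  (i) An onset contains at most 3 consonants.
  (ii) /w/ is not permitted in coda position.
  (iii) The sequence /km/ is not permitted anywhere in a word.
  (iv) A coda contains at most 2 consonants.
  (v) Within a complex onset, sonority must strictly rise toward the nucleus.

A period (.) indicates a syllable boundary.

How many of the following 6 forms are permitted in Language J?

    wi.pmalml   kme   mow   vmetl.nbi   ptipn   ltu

0

wi.pmalml — violates constraint (iv): syllable 2 coda /lml/ has 3 consonants (> 2) → not permitted
kme — violates constraint (iii): contains banned sequence /km/ → not permitted
mow — violates constraint (ii): syllable 1 coda contains /w/ → not permitted
vmetl.nbi — violates constraint (v): syllable 2 onset /nb/: /n/ (nasal, 3) → /b/ (stop, 1) does not rise → not permitted
ptipn — violates constraint (v): syllable 1 onset /pt/: /p/ (stop, 1) → /t/ (stop, 1) does not rise → not permitted
ltu — violates constraint (v): syllable 1 onset /lt/: /l/ (liquid, 4) → /t/ (stop, 1) does not rise → not permitted
No form is permitted → 0.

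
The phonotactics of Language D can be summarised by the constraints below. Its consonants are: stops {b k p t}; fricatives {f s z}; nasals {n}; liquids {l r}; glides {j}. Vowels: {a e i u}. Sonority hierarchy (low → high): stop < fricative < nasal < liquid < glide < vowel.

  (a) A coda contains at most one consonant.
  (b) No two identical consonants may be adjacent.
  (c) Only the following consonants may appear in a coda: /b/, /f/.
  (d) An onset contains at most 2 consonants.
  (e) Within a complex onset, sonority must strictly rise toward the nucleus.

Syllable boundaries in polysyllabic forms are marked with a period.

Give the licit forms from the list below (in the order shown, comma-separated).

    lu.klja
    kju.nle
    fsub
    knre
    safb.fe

kju.nle

lu.klja — violates constraint (d): syllable 2 onset /klj/ has 3 consonants (> 2) → illicit
kju.nle — σ1 onset /kj/ (1→5 rises), coda /∅/ ok; σ2 onset /nl/ (3→4 rises), coda /∅/ ok → licit
fsub — violates constraint (e): syllable 1 onset /fs/: /f/ (fricative, 2) → /s/ (fricative, 2) does not rise → illicit
knre — violates constraint (d): syllable 1 onset /knr/ has 3 consonants (> 2) → illicit
safb.fe — violates constraint (a): syllable 1 coda /fb/ has 2 consonants (> 1) → illicit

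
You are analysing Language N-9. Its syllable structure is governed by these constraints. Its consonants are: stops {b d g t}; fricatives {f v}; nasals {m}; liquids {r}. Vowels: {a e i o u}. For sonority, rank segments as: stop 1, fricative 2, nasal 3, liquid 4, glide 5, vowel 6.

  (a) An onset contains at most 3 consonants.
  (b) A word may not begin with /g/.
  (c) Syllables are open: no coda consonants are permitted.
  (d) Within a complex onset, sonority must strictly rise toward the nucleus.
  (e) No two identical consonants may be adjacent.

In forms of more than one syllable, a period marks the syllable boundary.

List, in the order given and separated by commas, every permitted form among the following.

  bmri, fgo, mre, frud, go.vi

bmri — σ1 onset /bmr/ (1→3→4 rises), coda /∅/ ok → permitted
fgo — violates constraint (d): syllable 1 onset /fg/: /f/ (fricative, 2) → /g/ (stop, 1) does not rise → not permitted
mre — σ1 onset /mr/ (3→4 rises), coda /∅/ ok → permitted
frud — violates constraint (c): syllable 1 coda /d/ has 1 consonant (> 0) → not permitted
go.vi — violates constraint (b): word begins with /g/ → not permitted

bmri, mre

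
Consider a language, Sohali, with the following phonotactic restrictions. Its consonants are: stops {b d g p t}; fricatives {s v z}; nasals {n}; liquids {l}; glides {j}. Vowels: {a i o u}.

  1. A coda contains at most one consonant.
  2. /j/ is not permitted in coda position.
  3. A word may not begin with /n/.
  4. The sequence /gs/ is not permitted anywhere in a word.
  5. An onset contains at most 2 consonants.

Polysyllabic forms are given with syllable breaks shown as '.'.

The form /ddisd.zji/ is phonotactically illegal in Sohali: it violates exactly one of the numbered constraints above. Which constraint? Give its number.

1

/ddisd.zji/: syllable 1 coda /sd/ has 2 consonants (> 1).
This is a violation of constraint 1: "A coda contains at most one consonant."
The remaining constraints (2, 3, 4, 5) are satisfied.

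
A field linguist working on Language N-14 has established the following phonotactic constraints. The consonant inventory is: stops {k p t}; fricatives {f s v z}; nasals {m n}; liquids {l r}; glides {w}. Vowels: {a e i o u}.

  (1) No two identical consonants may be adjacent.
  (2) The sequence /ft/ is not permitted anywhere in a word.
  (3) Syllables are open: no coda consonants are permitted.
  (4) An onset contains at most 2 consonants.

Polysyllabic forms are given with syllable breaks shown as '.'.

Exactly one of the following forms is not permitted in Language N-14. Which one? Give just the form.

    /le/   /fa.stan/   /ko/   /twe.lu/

/le/ — σ1 onset /l/, coda /∅/ ok → permitted
/fa.stan/ — violates constraint 3: syllable 2 coda /n/ has 1 consonant (> 0) → not permitted
/ko/ — σ1 onset /k/, coda /∅/ ok → permitted
/twe.lu/ — σ1 onset /tw/ (2C), coda /∅/ ok; σ2 onset /l/, coda /∅/ ok → permitted

/fa.stan/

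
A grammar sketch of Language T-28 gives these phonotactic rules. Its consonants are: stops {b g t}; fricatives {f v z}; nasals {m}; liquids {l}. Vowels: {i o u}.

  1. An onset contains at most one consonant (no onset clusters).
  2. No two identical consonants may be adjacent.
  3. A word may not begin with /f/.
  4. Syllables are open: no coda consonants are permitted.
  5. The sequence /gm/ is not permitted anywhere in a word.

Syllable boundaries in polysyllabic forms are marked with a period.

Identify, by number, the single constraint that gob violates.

gob: syllable 1 coda /b/ has 1 consonant (> 0).
This is a violation of constraint 4: "Syllables are open: no coda consonants are permitted."
The remaining constraints (1, 2, 3, 5) are satisfied.

4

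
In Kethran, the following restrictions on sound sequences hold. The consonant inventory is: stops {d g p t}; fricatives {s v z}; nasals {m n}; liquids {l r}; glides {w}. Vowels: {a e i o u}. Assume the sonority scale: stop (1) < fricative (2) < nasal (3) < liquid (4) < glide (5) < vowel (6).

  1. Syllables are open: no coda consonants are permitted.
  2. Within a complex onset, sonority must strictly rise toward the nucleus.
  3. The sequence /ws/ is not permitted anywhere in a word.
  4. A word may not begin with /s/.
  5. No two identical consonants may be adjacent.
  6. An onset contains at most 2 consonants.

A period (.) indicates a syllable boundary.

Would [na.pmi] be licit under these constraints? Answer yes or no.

yes

[na.pmi] — σ1 onset /n/, coda /∅/ ok; σ2 onset /pm/ (1→3 rises), coda /∅/ ok → licit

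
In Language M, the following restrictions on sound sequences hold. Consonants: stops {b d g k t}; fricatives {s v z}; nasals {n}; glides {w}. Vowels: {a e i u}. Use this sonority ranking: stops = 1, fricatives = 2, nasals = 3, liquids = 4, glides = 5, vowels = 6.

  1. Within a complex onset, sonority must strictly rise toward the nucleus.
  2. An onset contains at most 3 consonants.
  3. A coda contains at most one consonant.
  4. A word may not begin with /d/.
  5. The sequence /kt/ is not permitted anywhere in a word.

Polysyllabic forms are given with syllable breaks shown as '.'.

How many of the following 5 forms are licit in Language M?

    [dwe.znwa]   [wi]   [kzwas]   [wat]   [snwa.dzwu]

[dwe.znwa] — violates constraint 4: word begins with /d/ → illicit
[wi] — σ1 onset /w/, coda /∅/ ok → licit
[kzwas] — σ1 onset /kzw/ (1→2→5 rises), coda /s/ ok → licit
[wat] — σ1 onset /w/, coda /t/ ok → licit
[snwa.dzwu] — σ1 onset /snw/ (2→3→5 rises), coda /∅/ ok; σ2 onset /dzw/ (1→2→5 rises), coda /∅/ ok → licit
Licit: [wi], [kzwas], [wat], [snwa.dzwu] → 4.

4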